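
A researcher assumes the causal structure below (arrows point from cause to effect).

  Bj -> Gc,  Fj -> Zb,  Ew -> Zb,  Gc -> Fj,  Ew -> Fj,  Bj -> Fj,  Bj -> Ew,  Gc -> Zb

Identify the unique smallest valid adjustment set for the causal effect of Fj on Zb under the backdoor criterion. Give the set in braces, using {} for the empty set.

Variables eligible for adjustment (non-descendants of Fj, excluding Fj and Zb): {Bj, Ew, Gc}.
Backdoor paths from Fj to Zb:
  P1: Fj <- Bj -> Ew -> Zb
  P2: Fj <- Bj -> Gc -> Zb
  P3: Fj <- Ew <- Bj -> Gc -> Zb
  P4: Fj <- Ew -> Zb
  P5: Fj <- Gc <- Bj -> Ew -> Zb
  P6: Fj <- Gc -> Zb
The empty set is not sufficient: P1 (Fj <- Bj -> Ew -> Zb) has no collider blocking it and no conditioned non-collider, so it is open.
Try {Ew, Gc}:
  P1: blocked at chain node Ew ∈ conditioning set.
  P2: blocked at chain node Gc ∈ conditioning set.
  P3: blocked at chain node Ew ∈ conditioning set.
  P4: blocked at fork node Ew ∈ conditioning set.
  P5: blocked at chain node Gc ∈ conditioning set.
  P6: blocked at fork node Gc ∈ conditioning set.
{Ew, Gc} contains no descendant of Fj and blocks every backdoor path.
Every element of {Ew, Gc} is needed (dropping Ew leaves P1 open; dropping Gc leaves P2 open), so no proper subset is valid.
Among all size-2 subsets of the eligible variables, only {Ew, Gc} blocks every backdoor path, so it is the unique smallest valid adjustment set.

{Ew, Gc}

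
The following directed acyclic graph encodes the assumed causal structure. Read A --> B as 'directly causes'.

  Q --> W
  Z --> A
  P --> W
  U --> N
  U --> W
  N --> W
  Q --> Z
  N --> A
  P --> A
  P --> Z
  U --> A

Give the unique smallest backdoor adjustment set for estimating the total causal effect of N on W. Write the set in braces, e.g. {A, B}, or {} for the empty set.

Variables eligible for adjustment (non-descendants of N, excluding N and W): {P, Q, U, Z}.
Backdoor paths from N to W:
  P1: N <- U -> W
  P2: N <- U -> A <- P -> W
  P3: N <- U -> A <- P -> Z <- Q -> W
  P4: N <- U -> A <- Z <- Q -> W
  P5: N <- U -> A <- Z <- P -> W
The empty set is not sufficient: P1 (N <- U -> W) has no collider blocking it and no conditioned non-collider, so it is open.
Try {U}:
  P1: blocked at fork node U ∈ conditioning set.
  P2: blocked at fork node U ∈ conditioning set.
  P3: blocked at fork node U ∈ conditioning set.
  P4: blocked at fork node U ∈ conditioning set.
  P5: blocked at fork node U ∈ conditioning set.
{U} contains no descendant of N and blocks every backdoor path.
No other singleton works — e.g. {Q} leaves P1 open — so {U} is the unique smallest valid adjustment set.

{U}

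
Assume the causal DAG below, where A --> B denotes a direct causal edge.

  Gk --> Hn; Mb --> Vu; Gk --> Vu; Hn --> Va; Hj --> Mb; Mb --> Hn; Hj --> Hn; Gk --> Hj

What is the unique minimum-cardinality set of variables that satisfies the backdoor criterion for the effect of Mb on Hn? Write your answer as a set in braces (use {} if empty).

Variables eligible for adjustment (non-descendants of Mb, excluding Mb and Hn): {Gk, Hj}.
Backdoor paths from Mb to Hn:
  P1: Mb <- Hj <- Gk -> Hn
  P2: Mb <- Hj -> Hn
The empty set is not sufficient: P1 (Mb <- Hj <- Gk -> Hn) has no collider blocking it and no conditioned non-collider, so it is open.
Try {Hj}:
  P1: blocked at chain node Hj ∈ conditioning set.
  P2: blocked at fork node Hj ∈ conditioning set.
{Hj} contains no descendant of Mb and blocks every backdoor path.
No other singleton works — e.g. {Gk} leaves P2 open — so {Hj} is the unique smallest valid adjustment set.

{Hj}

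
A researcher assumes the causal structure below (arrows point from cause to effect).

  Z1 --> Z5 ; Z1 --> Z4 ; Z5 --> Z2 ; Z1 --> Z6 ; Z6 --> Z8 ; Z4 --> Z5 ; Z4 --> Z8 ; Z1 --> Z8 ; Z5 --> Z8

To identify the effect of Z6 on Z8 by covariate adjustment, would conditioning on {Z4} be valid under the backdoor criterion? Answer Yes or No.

Backdoor paths from Z6 to Z8 (paths whose first edge points into Z6):
  P1: Z6 <- Z1 -> Z4 -> Z5 -> Z8
  P2: Z6 <- Z1 -> Z4 -> Z8
  P3: Z6 <- Z1 -> Z5 <- Z4 -> Z8
  P4: Z6 <- Z1 -> Z5 -> Z8
  P5: Z6 <- Z1 -> Z8
Condition 1 (no descendant of Z6 in the set): holds — descendants of Z6 are {Z8}; none are in {Z4}.
Condition 2 (every backdoor path blocked by {Z4}):
  P1: blocked at chain node Z4 ∈ conditioning set.
  P2: blocked at chain node Z4 ∈ conditioning set.
  P3: blocked at collider Z5 (neither it nor any descendant is in the conditioning set).
  P4: open — no interior node is in the conditioning set.
  P5: open — no interior node is in the conditioning set.
{Z4} does not satisfy the backdoor criterion.

No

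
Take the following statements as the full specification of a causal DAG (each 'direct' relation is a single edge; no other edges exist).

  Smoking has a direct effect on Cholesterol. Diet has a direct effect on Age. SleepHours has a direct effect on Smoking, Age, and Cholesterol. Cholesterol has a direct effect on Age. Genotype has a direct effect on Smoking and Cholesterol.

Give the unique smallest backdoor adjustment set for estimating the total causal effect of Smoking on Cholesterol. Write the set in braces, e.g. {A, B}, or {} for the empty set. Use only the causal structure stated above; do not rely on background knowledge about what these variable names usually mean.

{Genotype, SleepHours}

Variables eligible for adjustment (non-descendants of Smoking, excluding Smoking and Cholesterol): {Diet, Genotype, SleepHours}.
Backdoor paths from Smoking to Cholesterol:
  P1: Smoking <- SleepHours -> Cholesterol
  P2: Smoking <- SleepHours -> Age <- Cholesterol
  P3: Smoking <- Genotype -> Cholesterol
The empty set is not sufficient: P1 (Smoking <- SleepHours -> Cholesterol) has no collider blocking it and no conditioned non-collider, so it is open.
Try {Genotype, SleepHours}:
  P1: blocked at fork node SleepHours ∈ conditioning set.
  P2: blocked at fork node SleepHours ∈ conditioning set.
  P3: blocked at fork node Genotype ∈ conditioning set.
{Genotype, SleepHours} contains no descendant of Smoking and blocks every backdoor path.
Every element of {Genotype, SleepHours} is needed (dropping Genotype leaves P3 open; dropping SleepHours leaves P1 open), so no proper subset is valid.
Among all size-2 subsets of the eligible variables, only {Genotype, SleepHours} blocks every backdoor path, so it is the unique smallest valid adjustment set.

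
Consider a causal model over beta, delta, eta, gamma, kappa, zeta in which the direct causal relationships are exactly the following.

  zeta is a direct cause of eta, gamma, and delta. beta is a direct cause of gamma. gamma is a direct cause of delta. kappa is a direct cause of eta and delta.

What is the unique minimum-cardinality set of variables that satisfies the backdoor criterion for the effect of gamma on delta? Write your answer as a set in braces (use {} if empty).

Variables eligible for adjustment (non-descendants of gamma, excluding gamma and delta): {beta, eta, kappa, zeta}.
Backdoor paths from gamma to delta:
  P1: gamma <- zeta -> eta <- kappa -> delta
  P2: gamma <- zeta -> delta
The empty set is not sufficient: P2 (gamma <- zeta -> delta) has no collider blocking it and no conditioned non-collider, so it is open.
Try {zeta}:
  P1: blocked at fork node zeta ∈ conditioning set.
  P2: blocked at fork node zeta ∈ conditioning set.
{zeta} contains no descendant of gamma and blocks every backdoor path.
No other singleton works — e.g. {kappa} leaves P2 open — so {zeta} is the unique smallest valid adjustment set.

{zeta}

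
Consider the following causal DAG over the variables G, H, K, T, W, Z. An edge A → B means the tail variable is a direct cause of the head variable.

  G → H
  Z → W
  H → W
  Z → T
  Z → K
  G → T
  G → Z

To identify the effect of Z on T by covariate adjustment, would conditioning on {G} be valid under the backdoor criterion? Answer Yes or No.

Backdoor paths from Z to T (paths whose first edge points into Z):
  P1: Z <- G -> T
Condition 1 (no descendant of Z in the set): holds — descendants of Z are {K, T, W}; none are in {G}.
Condition 2 (every backdoor path blocked by {G}):
  P1: blocked at fork node G ∈ conditioning set.
{G} satisfies the backdoor criterion.

Yes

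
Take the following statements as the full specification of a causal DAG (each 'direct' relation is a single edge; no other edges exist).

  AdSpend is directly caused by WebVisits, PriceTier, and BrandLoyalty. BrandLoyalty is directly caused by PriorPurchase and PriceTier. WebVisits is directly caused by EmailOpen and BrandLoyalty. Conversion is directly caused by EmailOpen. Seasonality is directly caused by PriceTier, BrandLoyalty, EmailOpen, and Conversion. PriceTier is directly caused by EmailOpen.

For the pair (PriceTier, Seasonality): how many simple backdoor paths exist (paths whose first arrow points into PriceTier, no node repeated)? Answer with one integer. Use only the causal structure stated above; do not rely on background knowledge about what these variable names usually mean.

4

A backdoor path from PriceTier to Seasonality is any simple undirected path whose first edge points into PriceTier (i.e. leaves PriceTier via a parent).
Parents of PriceTier: {EmailOpen}.
Enumerating:
  P1: PriceTier <- EmailOpen -> Conversion -> Seasonality
  P2: PriceTier <- EmailOpen -> WebVisits <- BrandLoyalty -> Seasonality
  P3: PriceTier <- EmailOpen -> WebVisits -> AdSpend <- BrandLoyalty -> Seasonality
  P4: PriceTier <- EmailOpen -> Seasonality
That exhausts the simple backdoor paths. Count: 4.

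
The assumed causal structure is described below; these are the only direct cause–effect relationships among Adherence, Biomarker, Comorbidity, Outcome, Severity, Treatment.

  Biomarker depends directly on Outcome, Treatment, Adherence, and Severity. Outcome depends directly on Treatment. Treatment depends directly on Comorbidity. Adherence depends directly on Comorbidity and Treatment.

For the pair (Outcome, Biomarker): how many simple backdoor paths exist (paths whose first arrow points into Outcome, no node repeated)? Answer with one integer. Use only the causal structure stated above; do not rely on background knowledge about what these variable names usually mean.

A backdoor path from Outcome to Biomarker is any simple undirected path whose first edge points into Outcome (i.e. leaves Outcome via a parent).
Parents of Outcome: {Treatment}.
Enumerating:
  P1: Outcome <- Treatment <- Comorbidity -> Adherence -> Biomarker
  P2: Outcome <- Treatment -> Adherence -> Biomarker
  P3: Outcome <- Treatment -> Biomarker
That exhausts the simple backdoor paths. Count: 3.

3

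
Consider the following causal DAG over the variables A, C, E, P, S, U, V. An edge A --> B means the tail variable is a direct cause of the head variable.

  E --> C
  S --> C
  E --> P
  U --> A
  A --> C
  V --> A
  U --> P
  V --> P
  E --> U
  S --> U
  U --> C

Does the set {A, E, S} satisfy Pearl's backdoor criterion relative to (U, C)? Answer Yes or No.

Backdoor paths from U to C (paths whose first edge points into U):
  P1: U <- S -> C
  P2: U <- E -> C
  P3: U <- E -> P <- V -> A -> C
Condition 1 (no descendant of U in the set): FAILS — A is a descendant of U.
Condition 2 (every backdoor path blocked by {A, E, S}):
  P1: blocked at fork node S ∈ conditioning set.
  P2: blocked at fork node E ∈ conditioning set.
  P3: blocked at fork node E ∈ conditioning set.
{A, E, S} does not satisfy the backdoor criterion.

No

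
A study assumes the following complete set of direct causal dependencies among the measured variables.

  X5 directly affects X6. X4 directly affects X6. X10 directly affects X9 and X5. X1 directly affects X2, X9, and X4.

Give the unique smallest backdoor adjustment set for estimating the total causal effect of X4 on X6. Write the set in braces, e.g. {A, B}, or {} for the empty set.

Variables eligible for adjustment (non-descendants of X4, excluding X4 and X6): {X1, X10, X2, X5, X9}.
Backdoor paths from X4 to X6:
  P1: X4 <- X1 -> X9 <- X10 -> X5 -> X6
Each backdoor path contains an unconditioned collider, so every path is already blocked with the empty conditioning set:
  P1: blocked at collider X9 (neither it nor any descendant is in the conditioning set).
The empty set is therefore the unique smallest valid set.

{}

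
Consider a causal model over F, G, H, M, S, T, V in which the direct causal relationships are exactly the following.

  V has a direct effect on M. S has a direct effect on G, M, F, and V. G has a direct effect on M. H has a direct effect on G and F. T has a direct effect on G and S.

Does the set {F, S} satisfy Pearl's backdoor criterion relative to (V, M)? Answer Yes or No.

Yes

Backdoor paths from V to M (paths whose first edge points into V):
  P1: V <- S <- T -> G -> M
  P2: V <- S -> G -> M
  P3: V <- S -> F <- H -> G -> M
  P4: V <- S -> M
Condition 1 (no descendant of V in the set): holds — descendants of V are {M}; none are in {F, S}.
Condition 2 (every backdoor path blocked by {F, S}):
  P1: blocked at chain node S ∈ conditioning set.
  P2: blocked at fork node S ∈ conditioning set.
  P3: blocked at fork node S ∈ conditioning set.
  P4: blocked at fork node S ∈ conditioning set.
{F, S} satisfies the backdoor criterion.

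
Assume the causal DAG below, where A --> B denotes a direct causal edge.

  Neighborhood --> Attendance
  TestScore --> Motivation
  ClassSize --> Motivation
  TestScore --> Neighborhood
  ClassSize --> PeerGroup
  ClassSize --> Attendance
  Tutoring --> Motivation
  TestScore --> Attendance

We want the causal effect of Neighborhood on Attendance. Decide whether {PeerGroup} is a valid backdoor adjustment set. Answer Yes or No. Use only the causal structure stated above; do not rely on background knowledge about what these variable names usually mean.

No

Backdoor paths from Neighborhood to Attendance (paths whose first edge points into Neighborhood):
  P1: Neighborhood <- TestScore -> Motivation <- ClassSize -> Attendance
  P2: Neighborhood <- TestScore -> Attendance
Condition 1 (no descendant of Neighborhood in the set): holds — descendants of Neighborhood are {Attendance}; none are in {PeerGroup}.
Condition 2 (every backdoor path blocked by {PeerGroup}):
  P1: blocked at collider Motivation (neither it nor any descendant is in the conditioning set).
  P2: open — no interior node is in the conditioning set.
{PeerGroup} does not satisfy the backdoor criterion.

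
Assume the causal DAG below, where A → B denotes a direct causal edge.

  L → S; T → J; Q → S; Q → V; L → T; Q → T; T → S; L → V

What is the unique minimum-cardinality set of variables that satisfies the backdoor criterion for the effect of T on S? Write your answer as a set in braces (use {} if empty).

Variables eligible for adjustment (non-descendants of T, excluding T and S): {L, Q, V}.
Backdoor paths from T to S:
  P1: T <- Q -> V <- L -> S
  P2: T <- Q -> S
  P3: T <- L -> V <- Q -> S
  P4: T <- L -> S
The empty set is not sufficient: P2 (T <- Q -> S) has no collider blocking it and no conditioned non-collider, so it is open.
Try {L, Q}:
  P1: blocked at fork node Q ∈ conditioning set.
  P2: blocked at fork node Q ∈ conditioning set.
  P3: blocked at fork node L ∈ conditioning set.
  P4: blocked at fork node L ∈ conditioning set.
{L, Q} contains no descendant of T and blocks every backdoor path.
Every element of {L, Q} is needed (dropping L leaves P4 open; dropping Q leaves P2 open), so no proper subset is valid.
Among all size-2 subsets of the eligible variables, only {L, Q} blocks every backdoor path, so it is the unique smallest valid adjustment set.

{L, Q}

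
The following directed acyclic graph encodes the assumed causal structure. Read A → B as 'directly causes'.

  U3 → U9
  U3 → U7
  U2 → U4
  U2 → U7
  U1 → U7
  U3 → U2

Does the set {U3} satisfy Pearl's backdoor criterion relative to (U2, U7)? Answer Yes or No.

Yes

Backdoor paths from U2 to U7 (paths whose first edge points into U2):
  P1: U2 <- U3 -> U7
Condition 1 (no descendant of U2 in the set): holds — descendants of U2 are {U4, U7}; none are in {U3}.
Condition 2 (every backdoor path blocked by {U3}):
  P1: blocked at fork node U3 ∈ conditioning set.
{U3} satisfies the backdoor criterion.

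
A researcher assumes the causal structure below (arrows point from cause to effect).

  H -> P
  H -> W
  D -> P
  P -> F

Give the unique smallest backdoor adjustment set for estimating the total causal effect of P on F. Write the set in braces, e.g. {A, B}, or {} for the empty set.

Variables eligible for adjustment (non-descendants of P, excluding P and F): {D, H, W}.
Backdoor paths from P to F:
  (none)
With no backdoor paths the empty set already satisfies the criterion, and it is trivially minimal.

{}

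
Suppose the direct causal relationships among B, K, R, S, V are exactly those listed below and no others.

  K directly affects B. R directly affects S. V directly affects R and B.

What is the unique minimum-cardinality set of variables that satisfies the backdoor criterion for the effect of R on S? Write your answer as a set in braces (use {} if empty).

Variables eligible for adjustment (non-descendants of R, excluding R and S): {B, K, V}.
Backdoor paths from R to S:
  (none)
With no backdoor paths the empty set already satisfies the criterion, and it is trivially minimal.

{}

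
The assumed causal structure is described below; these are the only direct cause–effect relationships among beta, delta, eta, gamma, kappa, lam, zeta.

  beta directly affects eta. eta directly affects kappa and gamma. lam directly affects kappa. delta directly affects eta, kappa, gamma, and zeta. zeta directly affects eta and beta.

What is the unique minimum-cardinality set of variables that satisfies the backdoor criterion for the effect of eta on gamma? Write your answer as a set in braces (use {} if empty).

Variables eligible for adjustment (non-descendants of eta, excluding eta and gamma): {beta, delta, lam, zeta}.
Backdoor paths from eta to gamma:
  P1: eta <- delta -> gamma
  P2: eta <- zeta <- delta -> gamma
  P3: eta <- beta <- zeta <- delta -> gamma
The empty set is not sufficient: P1 (eta <- delta -> gamma) has no collider blocking it and no conditioned non-collider, so it is open.
Try {delta}:
  P1: blocked at fork node delta ∈ conditioning set.
  P2: blocked at fork node delta ∈ conditioning set.
  P3: blocked at fork node delta ∈ conditioning set.
{delta} contains no descendant of eta and blocks every backdoor path.
No other singleton works — e.g. {zeta} leaves P1 open — so {delta} is the unique smallest valid adjustment set.

{delta}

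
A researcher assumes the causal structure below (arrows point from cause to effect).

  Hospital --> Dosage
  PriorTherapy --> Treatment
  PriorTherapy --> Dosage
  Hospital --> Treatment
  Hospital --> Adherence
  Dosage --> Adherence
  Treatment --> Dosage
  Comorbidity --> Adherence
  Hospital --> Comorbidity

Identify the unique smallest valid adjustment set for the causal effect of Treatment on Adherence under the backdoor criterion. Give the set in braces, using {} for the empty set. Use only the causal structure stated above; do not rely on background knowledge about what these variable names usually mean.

{Hospital, PriorTherapy}

Variables eligible for adjustment (non-descendants of Treatment, excluding Treatment and Adherence): {Comorbidity, Hospital, PriorTherapy}.
Backdoor paths from Treatment to Adherence:
  P1: Treatment <- Hospital -> Comorbidity -> Adherence
  P2: Treatment <- Hospital -> Dosage -> Adherence
  P3: Treatment <- Hospital -> Adherence
  P4: Treatment <- PriorTherapy -> Dosage <- Hospital -> Comorbidity -> Adherence
  P5: Treatment <- PriorTherapy -> Dosage <- Hospital -> Adherence
  P6: Treatment <- PriorTherapy -> Dosage -> Adherence
The empty set is not sufficient: P1 (Treatment <- Hospital -> Comorbidity -> Adherence) has no collider blocking it and no conditioned non-collider, so it is open.
Try {Hospital, PriorTherapy}:
  P1: blocked at fork node Hospital ∈ conditioning set.
  P2: blocked at fork node Hospital ∈ conditioning set.
  P3: blocked at fork node Hospital ∈ conditioning set.
  P4: blocked at fork node PriorTherapy ∈ conditioning set.
  P5: blocked at fork node PriorTherapy ∈ conditioning set.
  P6: blocked at fork node PriorTherapy ∈ conditioning set.
{Hospital, PriorTherapy} contains no descendant of Treatment and blocks every backdoor path.
Every element of {Hospital, PriorTherapy} is needed (dropping Hospital leaves P1 open; dropping PriorTherapy leaves P6 open), so no proper subset is valid.
Among all size-2 subsets of the eligible variables, only {Hospital, PriorTherapy} blocks every backdoor path, so it is the unique smallest valid adjustment set.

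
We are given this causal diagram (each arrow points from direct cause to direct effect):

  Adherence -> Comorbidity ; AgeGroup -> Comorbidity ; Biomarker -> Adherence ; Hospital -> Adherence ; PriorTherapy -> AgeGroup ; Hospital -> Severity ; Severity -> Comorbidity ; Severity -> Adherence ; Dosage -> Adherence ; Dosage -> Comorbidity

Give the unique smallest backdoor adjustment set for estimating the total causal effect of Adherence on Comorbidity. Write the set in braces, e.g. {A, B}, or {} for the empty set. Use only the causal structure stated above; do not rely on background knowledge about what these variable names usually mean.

Variables eligible for adjustment (non-descendants of Adherence, excluding Adherence and Comorbidity): {AgeGroup, Biomarker, Dosage, Hospital, PriorTherapy, Severity}.
Backdoor paths from Adherence to Comorbidity:
  P1: Adherence <- Hospital -> Severity -> Comorbidity
  P2: Adherence <- Dosage -> Comorbidity
  P3: Adherence <- Severity -> Comorbidity
The empty set is not sufficient: P1 (Adherence <- Hospital -> Severity -> Comorbidity) has no collider blocking it and no conditioned non-collider, so it is open.
Try {Dosage, Severity}:
  P1: blocked at chain node Severity ∈ conditioning set.
  P2: blocked at fork node Dosage ∈ conditioning set.
  P3: blocked at fork node Severity ∈ conditioning set.
{Dosage, Severity} contains no descendant of Adherence and blocks every backdoor path.
Every element of {Dosage, Severity} is needed (dropping Dosage leaves P2 open; dropping Severity leaves P1 open), so no proper subset is valid.
Among all size-2 subsets of the eligible variables, only {Dosage, Severity} blocks every backdoor path, so it is the unique smallest valid adjustment set.

{Dosage, Severity}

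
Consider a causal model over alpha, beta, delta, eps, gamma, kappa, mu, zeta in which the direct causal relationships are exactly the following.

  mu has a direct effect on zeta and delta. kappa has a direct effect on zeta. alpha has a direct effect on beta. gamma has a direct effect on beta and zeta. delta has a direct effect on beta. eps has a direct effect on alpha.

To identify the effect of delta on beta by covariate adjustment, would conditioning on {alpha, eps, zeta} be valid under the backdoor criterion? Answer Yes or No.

Backdoor paths from delta to beta (paths whose first edge points into delta):
  P1: delta <- mu -> zeta <- gamma -> beta
Condition 1 (no descendant of delta in the set): holds — descendants of delta are {beta}; none are in {alpha, eps, zeta}.
Condition 2 (every backdoor path blocked by {alpha, eps, zeta}):
  P1: open — collider(s) zeta are conditioned on (or have a conditioned descendant) and no non-collider on the path is in the set.
{alpha, eps, zeta} does not satisfy the backdoor criterion.

No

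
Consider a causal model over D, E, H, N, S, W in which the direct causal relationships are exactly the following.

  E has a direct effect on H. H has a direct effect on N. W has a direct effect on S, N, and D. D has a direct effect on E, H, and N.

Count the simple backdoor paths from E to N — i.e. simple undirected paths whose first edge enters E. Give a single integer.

3

A backdoor path from E to N is any simple undirected path whose first edge points into E (i.e. leaves E via a parent).
Parents of E: {D}.
Enumerating:
  P1: E <- D <- W -> N
  P2: E <- D -> H -> N
  P3: E <- D -> N
That exhausts the simple backdoor paths. Count: 3.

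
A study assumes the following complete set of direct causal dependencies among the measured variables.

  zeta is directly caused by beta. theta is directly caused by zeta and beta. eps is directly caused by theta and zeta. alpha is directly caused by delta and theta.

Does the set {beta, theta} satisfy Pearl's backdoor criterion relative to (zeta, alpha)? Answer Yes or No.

Backdoor paths from zeta to alpha (paths whose first edge points into zeta):
  P1: zeta <- beta -> theta -> alpha
Condition 1 (no descendant of zeta in the set): FAILS — theta is a descendant of zeta.
Condition 2 (every backdoor path blocked by {beta, theta}):
  P1: blocked at fork node beta ∈ conditioning set.
{beta, theta} does not satisfy the backdoor criterion.

No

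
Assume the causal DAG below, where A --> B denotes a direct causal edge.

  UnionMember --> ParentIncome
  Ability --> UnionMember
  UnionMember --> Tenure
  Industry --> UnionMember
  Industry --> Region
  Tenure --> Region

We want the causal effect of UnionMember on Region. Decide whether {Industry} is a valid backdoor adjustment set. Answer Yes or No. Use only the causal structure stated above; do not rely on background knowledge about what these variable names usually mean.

Backdoor paths from UnionMember to Region (paths whose first edge points into UnionMember):
  P1: UnionMember <- Industry -> Region
Condition 1 (no descendant of UnionMember in the set): holds — descendants of UnionMember are {ParentIncome, Region, Tenure}; none are in {Industry}.
Condition 2 (every backdoor path blocked by {Industry}):
  P1: blocked at fork node Industry ∈ conditioning set.
{Industry} satisfies the backdoor criterion.

Yes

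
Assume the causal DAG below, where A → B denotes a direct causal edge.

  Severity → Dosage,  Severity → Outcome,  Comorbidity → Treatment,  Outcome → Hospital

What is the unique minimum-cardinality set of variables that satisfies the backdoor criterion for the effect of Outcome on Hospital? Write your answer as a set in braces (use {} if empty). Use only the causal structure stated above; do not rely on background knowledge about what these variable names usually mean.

Variables eligible for adjustment (non-descendants of Outcome, excluding Outcome and Hospital): {Comorbidity, Dosage, Severity, Treatment}.
Backdoor paths from Outcome to Hospital:
  (none)
With no backdoor paths the empty set already satisfies the criterion, and it is trivially minimal.

{}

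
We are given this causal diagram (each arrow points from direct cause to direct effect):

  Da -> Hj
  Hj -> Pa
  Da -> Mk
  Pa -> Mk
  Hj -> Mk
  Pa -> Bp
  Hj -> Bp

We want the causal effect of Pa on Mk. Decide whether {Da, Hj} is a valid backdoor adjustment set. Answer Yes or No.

Yes

Backdoor paths from Pa to Mk (paths whose first edge points into Pa):
  P1: Pa <- Hj <- Da -> Mk
  P2: Pa <- Hj -> Mk
Condition 1 (no descendant of Pa in the set): holds — descendants of Pa are {Bp, Mk}; none are in {Da, Hj}.
Condition 2 (every backdoor path blocked by {Da, Hj}):
  P1: blocked at chain node Hj ∈ conditioning set.
  P2: blocked at fork node Hj ∈ conditioning set.
{Da, Hj} satisfies the backdoor criterion.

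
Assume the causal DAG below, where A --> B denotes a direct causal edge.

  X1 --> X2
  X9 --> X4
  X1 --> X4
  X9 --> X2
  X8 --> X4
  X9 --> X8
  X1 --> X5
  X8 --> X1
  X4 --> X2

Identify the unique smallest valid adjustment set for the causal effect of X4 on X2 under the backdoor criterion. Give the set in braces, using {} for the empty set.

{X1, X9}

Variables eligible for adjustment (non-descendants of X4, excluding X4 and X2): {X1, X5, X8, X9}.
Backdoor paths from X4 to X2:
  P1: X4 <- X9 -> X8 -> X1 -> X2
  P2: X4 <- X9 -> X2
  P3: X4 <- X8 <- X9 -> X2
  P4: X4 <- X8 -> X1 -> X2
  P5: X4 <- X1 <- X8 <- X9 -> X2
  P6: X4 <- X1 -> X2
The empty set is not sufficient: P1 (X4 <- X9 -> X8 -> X1 -> X2) has no collider blocking it and no conditioned non-collider, so it is open.
Try {X1, X9}:
  P1: blocked at fork node X9 ∈ conditioning set.
  P2: blocked at fork node X9 ∈ conditioning set.
  P3: blocked at fork node X9 ∈ conditioning set.
  P4: blocked at chain node X1 ∈ conditioning set.
  P5: blocked at chain node X1 ∈ conditioning set.
  P6: blocked at fork node X1 ∈ conditioning set.
{X1, X9} contains no descendant of X4 and blocks every backdoor path.
Every element of {X1, X9} is needed (dropping X1 leaves P4 open; dropping X9 leaves P2 open), so no proper subset is valid.
Among all size-2 subsets of the eligible variables, only {X1, X9} blocks every backdoor path, so it is the unique smallest valid adjustment set.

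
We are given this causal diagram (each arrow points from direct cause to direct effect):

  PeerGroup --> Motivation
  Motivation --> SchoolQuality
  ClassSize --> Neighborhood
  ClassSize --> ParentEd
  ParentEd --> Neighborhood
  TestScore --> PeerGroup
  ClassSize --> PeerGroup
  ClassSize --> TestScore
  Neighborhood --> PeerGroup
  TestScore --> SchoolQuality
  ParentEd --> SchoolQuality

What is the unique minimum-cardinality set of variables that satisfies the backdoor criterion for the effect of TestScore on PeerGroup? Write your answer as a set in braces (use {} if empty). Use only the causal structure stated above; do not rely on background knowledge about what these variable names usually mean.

Variables eligible for adjustment (non-descendants of TestScore, excluding TestScore and PeerGroup): {ClassSize, Neighborhood, ParentEd}.
Backdoor paths from TestScore to PeerGroup:
  P1: TestScore <- ClassSize -> ParentEd -> Neighborhood -> PeerGroup
  P2: TestScore <- ClassSize -> ParentEd -> SchoolQuality <- Motivation <- PeerGroup
  P3: TestScore <- ClassSize -> Neighborhood <- ParentEd -> SchoolQuality <- Motivation <- PeerGroup
  P4: TestScore <- ClassSize -> Neighborhood -> PeerGroup
  P5: TestScore <- ClassSize -> PeerGroup
The empty set is not sufficient: P1 (TestScore <- ClassSize -> ParentEd -> Neighborhood -> PeerGroup) has no collider blocking it and no conditioned non-collider, so it is open.
Try {ClassSize}:
  P1: blocked at fork node ClassSize ∈ conditioning set.
  P2: blocked at fork node ClassSize ∈ conditioning set.
  P3: blocked at fork node ClassSize ∈ conditioning set.
  P4: blocked at fork node ClassSize ∈ conditioning set.
  P5: blocked at fork node ClassSize ∈ conditioning set.
{ClassSize} contains no descendant of TestScore and blocks every backdoor path.
No other singleton works — e.g. {ParentEd} leaves P4 open — so {ClassSize} is the unique smallest valid adjustment set.

{ClassSize}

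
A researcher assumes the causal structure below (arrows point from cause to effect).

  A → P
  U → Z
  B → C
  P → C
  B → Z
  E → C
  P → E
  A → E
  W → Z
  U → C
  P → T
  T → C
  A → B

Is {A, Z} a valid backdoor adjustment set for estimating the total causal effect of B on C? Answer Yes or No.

Backdoor paths from B to C (paths whose first edge points into B):
  P1: B <- A -> P -> T -> C
  P2: B <- A -> P -> E -> C
  P3: B <- A -> P -> C
  P4: B <- A -> E <- P -> T -> C
  P5: B <- A -> E <- P -> C
  P6: B <- A -> E -> C
Condition 1 (no descendant of B in the set): FAILS — Z is a descendant of B.
Condition 2 (every backdoor path blocked by {A, Z}):
  P1: blocked at fork node A ∈ conditioning set.
  P2: blocked at fork node A ∈ conditioning set.
  P3: blocked at fork node A ∈ conditioning set.
  P4: blocked at fork node A ∈ conditioning set.
  P5: blocked at fork node A ∈ conditioning set.
  P6: blocked at fork node A ∈ conditioning set.
{A, Z} does not satisfy the backdoor criterion.

No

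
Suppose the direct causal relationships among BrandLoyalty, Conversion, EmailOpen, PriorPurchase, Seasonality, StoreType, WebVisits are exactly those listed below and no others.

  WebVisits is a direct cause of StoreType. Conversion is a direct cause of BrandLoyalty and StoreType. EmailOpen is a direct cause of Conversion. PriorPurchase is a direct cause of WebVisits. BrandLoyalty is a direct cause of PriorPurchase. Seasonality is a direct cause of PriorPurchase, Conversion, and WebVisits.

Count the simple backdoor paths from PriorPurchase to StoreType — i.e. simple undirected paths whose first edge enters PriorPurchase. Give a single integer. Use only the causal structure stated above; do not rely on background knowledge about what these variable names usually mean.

4

A backdoor path from PriorPurchase to StoreType is any simple undirected path whose first edge points into PriorPurchase (i.e. leaves PriorPurchase via a parent).
Parents of PriorPurchase: {BrandLoyalty, Seasonality}.
Enumerating:
  P1: PriorPurchase <- Seasonality -> Conversion -> StoreType
  P2: PriorPurchase <- Seasonality -> WebVisits -> StoreType
  P3: PriorPurchase <- BrandLoyalty <- Conversion <- Seasonality -> WebVisits -> StoreType
  P4: PriorPurchase <- BrandLoyalty <- Conversion -> StoreType
That exhausts the simple backdoor paths. Count: 4.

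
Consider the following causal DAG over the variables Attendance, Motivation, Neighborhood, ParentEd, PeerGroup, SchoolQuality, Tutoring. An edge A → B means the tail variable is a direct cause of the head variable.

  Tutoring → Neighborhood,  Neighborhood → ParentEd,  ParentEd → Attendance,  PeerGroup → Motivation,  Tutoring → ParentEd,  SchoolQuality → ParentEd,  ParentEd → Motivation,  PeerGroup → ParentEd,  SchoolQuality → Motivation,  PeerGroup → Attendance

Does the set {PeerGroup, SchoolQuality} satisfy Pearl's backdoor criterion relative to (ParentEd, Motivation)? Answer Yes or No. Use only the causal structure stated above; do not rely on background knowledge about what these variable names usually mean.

Backdoor paths from ParentEd to Motivation (paths whose first edge points into ParentEd):
  P1: ParentEd <- SchoolQuality -> Motivation
  P2: ParentEd <- PeerGroup -> Motivation
Condition 1 (no descendant of ParentEd in the set): holds — descendants of ParentEd are {Attendance, Motivation}; none are in {PeerGroup, SchoolQuality}.
Condition 2 (every backdoor path blocked by {PeerGroup, SchoolQuality}):
  P1: blocked at fork node SchoolQuality ∈ conditioning set.
  P2: blocked at fork node PeerGroup ∈ conditioning set.
{PeerGroup, SchoolQuality} satisfies the backdoor criterion.

Yes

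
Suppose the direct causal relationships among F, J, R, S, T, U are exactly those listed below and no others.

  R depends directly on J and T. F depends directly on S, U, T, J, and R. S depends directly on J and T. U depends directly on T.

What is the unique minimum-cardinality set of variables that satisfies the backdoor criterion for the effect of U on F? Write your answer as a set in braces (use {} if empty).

{T}

Variables eligible for adjustment (non-descendants of U, excluding U and F): {J, R, S, T}.
Backdoor paths from U to F:
  P1: U <- T -> S <- J -> R -> F
  P2: U <- T -> S <- J -> F
  P3: U <- T -> S -> F
  P4: U <- T -> R <- J -> S -> F
  P5: U <- T -> R <- J -> F
  P6: U <- T -> R -> F
  P7: U <- T -> F
The empty set is not sufficient: P3 (U <- T -> S -> F) has no collider blocking it and no conditioned non-collider, so it is open.
Try {T}:
  P1: blocked at fork node T ∈ conditioning set.
  P2: blocked at fork node T ∈ conditioning set.
  P3: blocked at fork node T ∈ conditioning set.
  P4: blocked at fork node T ∈ conditioning set.
  P5: blocked at fork node T ∈ conditioning set.
  P6: blocked at fork node T ∈ conditioning set.
  P7: blocked at fork node T ∈ conditioning set.
{T} contains no descendant of U and blocks every backdoor path.
No other singleton works — e.g. {J} leaves P3 open — so {T} is the unique smallest valid adjustment set.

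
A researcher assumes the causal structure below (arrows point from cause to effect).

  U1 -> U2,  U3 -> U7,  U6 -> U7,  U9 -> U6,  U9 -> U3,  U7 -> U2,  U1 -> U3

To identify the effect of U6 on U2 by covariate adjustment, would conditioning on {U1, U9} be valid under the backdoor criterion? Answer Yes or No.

Backdoor paths from U6 to U2 (paths whose first edge points into U6):
  P1: U6 <- U9 -> U3 <- U1 -> U2
  P2: U6 <- U9 -> U3 -> U7 -> U2
Condition 1 (no descendant of U6 in the set): holds — descendants of U6 are {U2, U7}; none are in {U1, U9}.
Condition 2 (every backdoor path blocked by {U1, U9}):
  P1: blocked at fork node U9 ∈ conditioning set.
  P2: blocked at fork node U9 ∈ conditioning set.
{U1, U9} satisfies the backdoor criterion.

Yes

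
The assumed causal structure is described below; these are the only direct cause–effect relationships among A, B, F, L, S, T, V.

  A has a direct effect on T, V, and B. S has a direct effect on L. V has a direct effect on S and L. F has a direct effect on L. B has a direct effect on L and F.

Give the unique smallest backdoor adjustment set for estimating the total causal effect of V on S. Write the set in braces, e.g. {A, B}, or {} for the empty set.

Variables eligible for adjustment (non-descendants of V, excluding V and S): {A, B, F, T}.
Backdoor paths from V to S:
  P1: V <- A -> B -> F -> L <- S
  P2: V <- A -> B -> L <- S
Each backdoor path contains an unconditioned collider, so every path is already blocked with the empty conditioning set:
  P1: blocked at collider L (neither it nor any descendant is in the conditioning set).
  P2: blocked at collider L (neither it nor any descendant is in the conditioning set).
The empty set is therefore the unique smallest valid set.

{}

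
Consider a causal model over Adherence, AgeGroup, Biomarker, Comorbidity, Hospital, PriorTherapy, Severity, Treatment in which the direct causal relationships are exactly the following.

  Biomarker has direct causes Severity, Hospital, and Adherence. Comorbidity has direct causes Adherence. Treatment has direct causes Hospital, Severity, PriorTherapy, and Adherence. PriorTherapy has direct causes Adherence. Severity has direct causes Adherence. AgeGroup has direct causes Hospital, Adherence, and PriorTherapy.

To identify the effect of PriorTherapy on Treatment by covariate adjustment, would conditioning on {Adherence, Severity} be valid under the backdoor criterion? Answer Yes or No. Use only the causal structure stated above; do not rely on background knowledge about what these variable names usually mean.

Backdoor paths from PriorTherapy to Treatment (paths whose first edge points into PriorTherapy):
  P1: PriorTherapy <- Adherence -> Severity -> Treatment
  P2: PriorTherapy <- Adherence -> Severity -> Biomarker <- Hospital -> Treatment
  P3: PriorTherapy <- Adherence -> Treatment
  P4: PriorTherapy <- Adherence -> AgeGroup <- Hospital -> Treatment
  P5: PriorTherapy <- Adherence -> AgeGroup <- Hospital -> Biomarker <- Severity -> Treatment
  P6: PriorTherapy <- Adherence -> Biomarker <- Hospital -> Treatment
  P7: PriorTherapy <- Adherence -> Biomarker <- Severity -> Treatment
Condition 1 (no descendant of PriorTherapy in the set): holds — descendants of PriorTherapy are {AgeGroup, Treatment}; none are in {Adherence, Severity}.
Condition 2 (every backdoor path blocked by {Adherence, Severity}):
  P1: blocked at fork node Adherence ∈ conditioning set.
  P2: blocked at fork node Adherence ∈ conditioning set.
  P3: blocked at fork node Adherence ∈ conditioning set.
  P4: blocked at fork node Adherence ∈ conditioning set.
  P5: blocked at fork node Adherence ∈ conditioning set.
  P6: blocked at fork node Adherence ∈ conditioning set.
  P7: blocked at fork node Adherence ∈ conditioning set.
{Adherence, Severity} satisfies the backdoor criterion.

Yes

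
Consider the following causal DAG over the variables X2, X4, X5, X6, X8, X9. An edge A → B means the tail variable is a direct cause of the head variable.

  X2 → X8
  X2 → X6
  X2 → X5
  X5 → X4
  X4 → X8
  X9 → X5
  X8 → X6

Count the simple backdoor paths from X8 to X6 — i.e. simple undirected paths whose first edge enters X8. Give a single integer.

2

A backdoor path from X8 to X6 is any simple undirected path whose first edge points into X8 (i.e. leaves X8 via a parent).
Parents of X8: {X2, X4}.
Enumerating:
  P1: X8 <- X2 -> X6
  P2: X8 <- X4 <- X5 <- X2 -> X6
That exhausts the simple backdoor paths. Count: 2.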